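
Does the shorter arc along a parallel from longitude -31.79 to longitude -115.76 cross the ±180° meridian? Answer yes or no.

No

Signed shortest Δλ = ((-115.76 − -31.79 + 180) mod 360) − 180 = -83.97°.
Going west by 83.97° from -31.79° reaches -115.76° without touching 180°.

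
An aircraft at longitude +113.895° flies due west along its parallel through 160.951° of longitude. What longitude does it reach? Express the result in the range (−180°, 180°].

Start at +113.895°; shift −160.951° → -47.056°.
-47.056° already lies in (−180°, 180°].

-47.056°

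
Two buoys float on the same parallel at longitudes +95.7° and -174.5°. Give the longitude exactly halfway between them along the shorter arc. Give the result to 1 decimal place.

+140.6°

Signed shortest Δλ from +95.7° to -174.5° is +89.8°.
Midpoint longitude = +95.7° + (+89.8°)/2 = +95.7° + 44.9° = +140.6°.
(The naïve average (+95.7 + -174.5)/2 = -39.4° is on the wrong side of the globe.)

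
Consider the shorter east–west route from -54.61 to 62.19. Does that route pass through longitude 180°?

No

Signed shortest Δλ = ((62.19 − -54.61 + 180) mod 360) − 180 = 116.8°.
Going east by 116.8° from -54.61° reaches +62.19° without touching 180°.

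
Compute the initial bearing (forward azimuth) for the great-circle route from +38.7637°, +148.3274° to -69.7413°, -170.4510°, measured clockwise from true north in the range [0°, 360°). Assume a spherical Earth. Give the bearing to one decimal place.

Δλ = -170.4510 − 148.3274 = -318.7784°; wrapped into (−180°, 180°]: 41.2216°.
θ = atan2( sin Δλ · cos φ₂ , cos φ₁ · sin φ₂ − sin φ₁ · cos φ₂ · cos Δλ )
  = atan2(0.22818, -0.89457) = 165.691° → normalised to [0°, 360°): 165.691°.

165.7°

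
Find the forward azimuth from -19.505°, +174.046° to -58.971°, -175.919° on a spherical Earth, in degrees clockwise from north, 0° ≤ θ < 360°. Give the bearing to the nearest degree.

172°

Δλ = -175.919 − 174.046 = -349.965°; wrapped into (−180°, 180°]: 10.035°.
θ = atan2( sin Δλ · cos φ₂ , cos φ₁ · sin φ₂ − sin φ₁ · cos φ₂ · cos Δλ )
  = atan2(0.08982, -0.63825) = 171.989° → normalised to [0°, 360°): 171.989°.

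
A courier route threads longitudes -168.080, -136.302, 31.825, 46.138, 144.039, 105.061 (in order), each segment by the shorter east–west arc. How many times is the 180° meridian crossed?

Leg 1: -168.080° → -136.302°, shortest Δλ = 31.778° (east) — does not cross 180°.
Leg 2: -136.302° → +31.825°, shortest Δλ = 168.127° (east) — does not cross 180°.
Leg 3: +31.825° → +46.138°, shortest Δλ = 14.313° (east) — does not cross 180°.
Leg 4: +46.138° → +144.039°, shortest Δλ = 97.901° (east) — does not cross 180°.
Leg 5: +144.039° → +105.061°, shortest Δλ = -38.978° (west) — does not cross 180°.
Total crossings: 0.

0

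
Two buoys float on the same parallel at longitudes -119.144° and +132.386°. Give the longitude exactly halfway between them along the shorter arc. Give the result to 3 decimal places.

-173.379°

Signed shortest Δλ from -119.144° to +132.386° is -108.470°.
Midpoint longitude = -119.144° + (-108.470°)/2 = -119.144° − 54.235° = -173.379°.
(The naïve average (-119.144 + +132.386)/2 = 6.621° is on the wrong side of the globe.)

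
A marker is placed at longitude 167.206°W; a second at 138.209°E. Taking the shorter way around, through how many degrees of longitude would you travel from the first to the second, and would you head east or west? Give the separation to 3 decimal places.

Raw difference: 138.209 − -167.206 = 305.415°.
Normalise into (−180°, 180°]: 305.415° − 360° = -54.585°.
Negative ⇒ the second point lies to the west; separation 54.585°.

54.585° west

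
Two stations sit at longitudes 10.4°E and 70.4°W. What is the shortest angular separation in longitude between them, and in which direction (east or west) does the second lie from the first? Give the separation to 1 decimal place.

Raw difference: -70.4 − 10.4 = -80.8°.
Normalise into (−180°, 180°]: -80.8° stays -80.8°.
Negative ⇒ the second point lies to the west; separation 80.8°.

80.8° west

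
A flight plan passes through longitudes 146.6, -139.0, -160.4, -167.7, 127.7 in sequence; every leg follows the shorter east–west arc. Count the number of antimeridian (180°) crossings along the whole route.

Leg 1: +146.6° → -139.0°, shortest Δλ = 74.4° (east) — crosses 180°.
Leg 2: -139.0° → -160.4°, shortest Δλ = -21.4° (west) — does not cross 180°.
Leg 3: -160.4° → -167.7°, shortest Δλ = -7.3° (west) — does not cross 180°.
Leg 4: -167.7° → +127.7°, shortest Δλ = -64.6° (west) — crosses 180°.
Total crossings: 2.

2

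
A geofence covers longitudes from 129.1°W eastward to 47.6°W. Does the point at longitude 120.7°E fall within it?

Band width going east from -129.1° to -47.6°: ((-47.6 − -129.1) mod 360) = 81.5°.
Offset of +120.7° east of the west edge: ((120.7 − -129.1) mod 360) = 249.8°.
249.8° > 81.5° ⇒ outside.

No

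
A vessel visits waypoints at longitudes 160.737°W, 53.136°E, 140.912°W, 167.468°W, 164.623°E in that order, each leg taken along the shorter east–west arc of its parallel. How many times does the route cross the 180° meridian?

3

Leg 1: -160.737° → +53.136°, shortest Δλ = -146.127° (west) — crosses 180°.
Leg 2: +53.136° → -140.912°, shortest Δλ = 165.952° (east) — crosses 180°.
Leg 3: -140.912° → -167.468°, shortest Δλ = -26.556° (west) — does not cross 180°.
Leg 4: -167.468° → +164.623°, shortest Δλ = -27.909° (west) — crosses 180°.
Total crossings: 3.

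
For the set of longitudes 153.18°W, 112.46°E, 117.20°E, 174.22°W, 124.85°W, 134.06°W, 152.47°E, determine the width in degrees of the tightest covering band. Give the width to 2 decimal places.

Sort the longitudes: -174.22°, -153.18°, -134.06°, -124.85°, +112.46°, +117.20°, +152.47°.
Eastward gaps between consecutive values (wrapping around): 21.04°, 19.12°, 9.21°, 237.31°, 4.74°, 35.27°, 33.31°.
Largest gap = 237.31° ⇒ minimal covering band is its complement: 360° − 237.31° = 122.69°.
Band runs from +112.46° eastward to -124.85°, crossing the antimeridian.

122.69°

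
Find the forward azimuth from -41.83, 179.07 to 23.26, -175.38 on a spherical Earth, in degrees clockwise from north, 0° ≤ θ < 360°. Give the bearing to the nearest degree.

6°

Δλ = -175.38 − 179.07 = -354.45°; wrapped into (−180°, 180°]: 5.55°.
θ = atan2( sin Δλ · cos φ₂ , cos φ₁ · sin φ₂ − sin φ₁ · cos φ₂ · cos Δλ )
  = atan2(0.08885, 0.90410) = 5.613° → normalised to [0°, 360°): 5.613°.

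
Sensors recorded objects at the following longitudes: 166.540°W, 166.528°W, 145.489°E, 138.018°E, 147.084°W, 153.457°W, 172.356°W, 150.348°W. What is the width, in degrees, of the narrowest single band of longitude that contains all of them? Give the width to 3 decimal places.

74.898°

Sort the longitudes: -172.356°, -166.540°, -166.528°, -153.457°, -150.348°, -147.084°, +138.018°, +145.489°.
Eastward gaps between consecutive values (wrapping around): 5.816°, 0.012°, 13.071°, 3.109°, 3.264°, 285.102°, 7.471°, 42.155°.
Largest gap = 285.102° ⇒ minimal covering band is its complement: 360° − 285.102° = 74.898°.
Band runs from +138.018° eastward to -147.084°, crossing the antimeridian.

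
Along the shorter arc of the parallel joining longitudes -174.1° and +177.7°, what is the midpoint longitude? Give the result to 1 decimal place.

Signed shortest Δλ from -174.1° to +177.7° is -8.2°.
Midpoint longitude = -174.1° + (-8.2°)/2 = -174.1° − 4.1° = -178.2°.
(The naïve average (-174.1 + +177.7)/2 = 1.8° is on the wrong side of the globe.)

-178.2°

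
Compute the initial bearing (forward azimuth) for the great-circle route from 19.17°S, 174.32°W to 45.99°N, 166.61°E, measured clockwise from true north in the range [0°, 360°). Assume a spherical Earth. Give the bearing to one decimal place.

345.8°

Δλ = 166.61 − -174.32 = 340.93°; wrapped into (−180°, 180°]: -19.07°.
θ = atan2( sin Δλ · cos φ₂ , cos φ₁ · sin φ₂ − sin φ₁ · cos φ₂ · cos Δλ )
  = atan2(-0.22700, 0.89496) = -14.233° → normalised to [0°, 360°): 345.767°.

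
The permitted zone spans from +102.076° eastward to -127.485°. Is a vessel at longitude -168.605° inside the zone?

Band width going east from +102.076° to -127.485°: ((-127.485 − 102.076) mod 360) = 130.439°.
Offset of -168.605° east of the west edge: ((-168.605 − 102.076) mod 360) = 89.319°.
89.319° ≤ 130.439° ⇒ inside.

Yes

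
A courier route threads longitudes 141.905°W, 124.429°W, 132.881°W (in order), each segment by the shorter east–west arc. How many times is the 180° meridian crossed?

0

Leg 1: -141.905° → -124.429°, shortest Δλ = 17.476° (east) — does not cross 180°.
Leg 2: -124.429° → -132.881°, shortest Δλ = -8.452° (west) — does not cross 180°.
Total crossings: 0.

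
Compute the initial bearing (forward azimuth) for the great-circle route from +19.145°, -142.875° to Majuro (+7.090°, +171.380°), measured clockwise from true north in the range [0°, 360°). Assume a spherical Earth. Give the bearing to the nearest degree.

Δλ = 171.380 − -142.875 = 314.255°; wrapped into (−180°, 180°]: -45.745°.
θ = atan2( sin Δλ · cos φ₂ , cos φ₁ · sin φ₂ − sin φ₁ · cos φ₂ · cos Δλ )
  = atan2(-0.71076, -0.11052) = -98.838° → normalised to [0°, 360°): 261.162°.

261°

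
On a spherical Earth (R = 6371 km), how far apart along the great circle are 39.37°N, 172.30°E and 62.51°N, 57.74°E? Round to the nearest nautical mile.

Δλ = 57.74 − 172.30 = -114.56°.
Δφ = 62.51 − 39.37 = 23.14°.
a = sin²(Δφ/2) + cos φ₁ · cos φ₂ · sin²(Δλ/2) = 0.292808.
c = 2·atan2(√a, √(1−a)) = 1.14353 rad → d = 6371·c ≈ 7285.43 km ≈ 3933.82 nmi.

3934 nmi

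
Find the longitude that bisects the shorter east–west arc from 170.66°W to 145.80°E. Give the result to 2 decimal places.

167.57°E

Signed shortest Δλ from -170.66° to +145.80° is -43.54°.
Midpoint longitude = -170.66° + (-43.54°)/2 = -170.66° − 21.77° = -192.43°.
Normalise into (−180°, 180°]: +167.57°.
(The naïve average (-170.66 + +145.80)/2 = -12.43° is on the wrong side of the globe.)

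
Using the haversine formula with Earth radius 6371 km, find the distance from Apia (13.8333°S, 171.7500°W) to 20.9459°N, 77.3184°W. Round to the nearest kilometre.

Δλ = -77.3184 − -171.7500 = 94.4316°.
Δφ = 20.9459 − -13.8333 = 34.7792°.
a = sin²(Δφ/2) + cos φ₁ · cos φ₂ · sin²(Δλ/2) = 0.577772.
c = 2·atan2(√a, √(1−a)) = 1.72697 rad → d = 6371·c ≈ 11002.55 km.

11003 km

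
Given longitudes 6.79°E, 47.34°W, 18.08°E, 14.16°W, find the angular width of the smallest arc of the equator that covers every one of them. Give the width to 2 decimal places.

65.42°

Sort the longitudes: -47.34°, -14.16°, +6.79°, +18.08°.
Eastward gaps between consecutive values (wrapping around): 33.18°, 20.95°, 11.29°, 294.58°.
Largest gap = 294.58° ⇒ minimal covering band is its complement: 360° − 294.58° = 65.42°.
Band runs from -47.34° eastward to +18.08°.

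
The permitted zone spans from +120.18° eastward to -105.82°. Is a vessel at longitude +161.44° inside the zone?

Band width going east from +120.18° to -105.82°: ((-105.82 − 120.18) mod 360) = 134.00°.
Offset of +161.44° east of the west edge: ((161.44 − 120.18) mod 360) = 41.26°.
41.26° ≤ 134.00° ⇒ inside.

Yes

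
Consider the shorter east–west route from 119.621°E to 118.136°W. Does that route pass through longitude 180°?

Yes

Naïve |-118.136 − 119.621| = 237.757° > 180°, so the shorter arc goes the other way round — across 180°.
Signed shortest Δλ = ((-118.136 − 119.621 + 180) mod 360) − 180 = 122.243°.
Going east by 122.243° from +119.621° passes through 180° before reaching -118.136°.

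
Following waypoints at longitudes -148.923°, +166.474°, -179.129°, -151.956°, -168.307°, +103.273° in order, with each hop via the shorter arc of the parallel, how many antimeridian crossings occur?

Leg 1: -148.923° → +166.474°, shortest Δλ = -44.603° (west) — crosses 180°.
Leg 2: +166.474° → -179.129°, shortest Δλ = 14.397° (east) — crosses 180°.
Leg 3: -179.129° → -151.956°, shortest Δλ = 27.173° (east) — does not cross 180°.
Leg 4: -151.956° → -168.307°, shortest Δλ = -16.351° (west) — does not cross 180°.
Leg 5: -168.307° → +103.273°, shortest Δλ = -88.42° (west) — crosses 180°.
Total crossings: 3.

3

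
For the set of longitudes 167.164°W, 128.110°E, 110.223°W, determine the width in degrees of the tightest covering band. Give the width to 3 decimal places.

121.667°

Sort the longitudes: -167.164°, -110.223°, +128.110°.
Eastward gaps between consecutive values (wrapping around): 56.941°, 238.333°, 64.726°.
Largest gap = 238.333° ⇒ minimal covering band is its complement: 360° − 238.333° = 121.667°.
Band runs from +128.110° eastward to -110.223°, crossing the antimeridian.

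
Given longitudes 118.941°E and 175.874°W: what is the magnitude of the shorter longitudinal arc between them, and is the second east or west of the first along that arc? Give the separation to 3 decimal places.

65.185° east

Raw difference: -175.874 − 118.941 = -294.815°.
Normalise into (−180°, 180°]: -294.815° + 360° = 65.185°.
Positive ⇒ the second point lies to the east; separation 65.185°.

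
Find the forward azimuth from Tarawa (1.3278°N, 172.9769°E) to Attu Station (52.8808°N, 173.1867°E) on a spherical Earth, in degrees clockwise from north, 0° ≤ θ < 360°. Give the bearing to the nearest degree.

0°

Δλ = 173.1867 − 172.9769 = 0.2098°.
θ = atan2( sin Δλ · cos φ₂ , cos φ₁ · sin φ₂ − sin φ₁ · cos φ₂ · cos Δλ )
  = atan2(0.00221, 0.78318) = 0.162° → normalised to [0°, 360°): 0.162°.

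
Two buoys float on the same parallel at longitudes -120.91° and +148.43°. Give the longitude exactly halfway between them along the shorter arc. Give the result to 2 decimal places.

Signed shortest Δλ from -120.91° to +148.43° is -90.66°.
Midpoint longitude = -120.91° + (-90.66°)/2 = -120.91° − 45.33° = -166.24°.
(The naïve average (-120.91 + +148.43)/2 = 13.76° is on the wrong side of the globe.)

-166.24°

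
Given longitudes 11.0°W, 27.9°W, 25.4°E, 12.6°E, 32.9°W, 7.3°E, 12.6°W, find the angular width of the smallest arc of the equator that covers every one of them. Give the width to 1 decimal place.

58.3°

Sort the longitudes: -32.9°, -27.9°, -12.6°, -11.0°, +7.3°, +12.6°, +25.4°.
Eastward gaps between consecutive values (wrapping around): 5.0°, 15.3°, 1.6°, 18.3°, 5.3°, 12.8°, 301.7°.
Largest gap = 301.7° ⇒ minimal covering band is its complement: 360° − 301.7° = 58.3°.
Band runs from -32.9° eastward to +25.4°.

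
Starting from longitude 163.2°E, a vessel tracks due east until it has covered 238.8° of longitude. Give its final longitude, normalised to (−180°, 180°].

Start at +163.2°; shift +238.8° → +402.0°.
+402.0° lies outside (−180°, 180°]; subtract 360° → +42.0°.

42.0°E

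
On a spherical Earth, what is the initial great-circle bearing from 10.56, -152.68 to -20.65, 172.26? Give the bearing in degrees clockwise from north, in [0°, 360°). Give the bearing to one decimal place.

Δλ = 172.26 − -152.68 = 324.94°; wrapped into (−180°, 180°]: -35.06°.
θ = atan2( sin Δλ · cos φ₂ , cos φ₁ · sin φ₂ − sin φ₁ · cos φ₂ · cos Δλ )
  = atan2(-0.53753, -0.48706) = -132.180° → normalised to [0°, 360°): 227.820°.

227.8°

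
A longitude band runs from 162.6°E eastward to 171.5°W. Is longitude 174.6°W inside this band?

Band width going east from +162.6° to -171.5°: ((-171.5 − 162.6) mod 360) = 25.9°.
Offset of -174.6° east of the west edge: ((-174.6 − 162.6) mod 360) = 22.8°.
22.8° ≤ 25.9° ⇒ inside.

Yes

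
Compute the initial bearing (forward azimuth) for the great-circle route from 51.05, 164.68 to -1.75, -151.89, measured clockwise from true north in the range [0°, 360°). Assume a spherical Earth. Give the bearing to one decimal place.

Δλ = -151.89 − 164.68 = -316.57°; wrapped into (−180°, 180°]: 43.43°.
θ = atan2( sin Δλ · cos φ₂ , cos φ₁ · sin φ₂ − sin φ₁ · cos φ₂ · cos Δλ )
  = atan2(0.68715, -0.58371) = 130.347° → normalised to [0°, 360°): 130.347°.

130.3°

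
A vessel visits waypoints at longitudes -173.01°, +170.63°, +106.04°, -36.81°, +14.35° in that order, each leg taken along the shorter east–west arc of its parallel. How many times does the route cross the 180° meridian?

1

Leg 1: -173.01° → +170.63°, shortest Δλ = -16.36° (west) — crosses 180°.
Leg 2: +170.63° → +106.04°, shortest Δλ = -64.59° (west) — does not cross 180°.
Leg 3: +106.04° → -36.81°, shortest Δλ = -142.85° (west) — does not cross 180°.
Leg 4: -36.81° → +14.35°, shortest Δλ = 51.16° (east) — does not cross 180°.
Total crossings: 1.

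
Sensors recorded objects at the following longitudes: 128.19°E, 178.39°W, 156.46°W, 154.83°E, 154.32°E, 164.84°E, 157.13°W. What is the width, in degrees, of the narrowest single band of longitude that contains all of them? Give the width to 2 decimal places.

75.35°

Sort the longitudes: -178.39°, -157.13°, -156.46°, +128.19°, +154.32°, +154.83°, +164.84°.
Eastward gaps between consecutive values (wrapping around): 21.26°, 0.67°, 284.65°, 26.13°, 0.51°, 10.01°, 16.77°.
Largest gap = 284.65° ⇒ minimal covering band is its complement: 360° − 284.65° = 75.35°.
Band runs from +128.19° eastward to -156.46°, crossing the antimeridian.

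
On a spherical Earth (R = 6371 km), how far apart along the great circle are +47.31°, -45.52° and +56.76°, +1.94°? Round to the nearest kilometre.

3336 km

Δλ = 1.94 − -45.52 = 47.46°.
Δφ = 56.76 − 47.31 = 9.45°.
a = sin²(Δφ/2) + cos φ₁ · cos φ₂ · sin²(Δλ/2) = 0.066975.
c = 2·atan2(√a, √(1−a)) = 0.52355 rad → d = 6371·c ≈ 3335.53 km.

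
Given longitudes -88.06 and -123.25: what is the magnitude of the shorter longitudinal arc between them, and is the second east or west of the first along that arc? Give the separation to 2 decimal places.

35.19° west

Raw difference: -123.25 − -88.06 = -35.19°.
Normalise into (−180°, 180°]: -35.19° stays -35.19°.
Negative ⇒ the second point lies to the west; separation 35.19°.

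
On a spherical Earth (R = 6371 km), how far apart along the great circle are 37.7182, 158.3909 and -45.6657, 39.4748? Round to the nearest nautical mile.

Δλ = 39.4748 − 158.3909 = -118.9161°.
Δφ = -45.6657 − 37.7182 = -83.3839°.
a = sin²(Δφ/2) + cos φ₁ · cos φ₂ · sin²(Δλ/2) = 0.852443.
c = 2·atan2(√a, √(1−a)) = 2.35306 rad → d = 6371·c ≈ 14991.34 km ≈ 8094.68 nmi.

8095 nmi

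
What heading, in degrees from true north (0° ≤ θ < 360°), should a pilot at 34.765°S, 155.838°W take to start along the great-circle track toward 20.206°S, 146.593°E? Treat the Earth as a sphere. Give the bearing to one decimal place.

270.2°

Δλ = 146.593 − -155.838 = 302.431°; wrapped into (−180°, 180°]: -57.569°.
θ = atan2( sin Δλ · cos φ₂ , cos φ₁ · sin φ₂ − sin φ₁ · cos φ₂ · cos Δλ )
  = atan2(-0.79209, 0.00323) = -89.766° → normalised to [0°, 360°): 270.234°.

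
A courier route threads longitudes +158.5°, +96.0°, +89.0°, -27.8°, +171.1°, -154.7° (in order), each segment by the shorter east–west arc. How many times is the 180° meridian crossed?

2

Leg 1: +158.5° → +96.0°, shortest Δλ = -62.5° (west) — does not cross 180°.
Leg 2: +96.0° → +89.0°, shortest Δλ = -7.0° (west) — does not cross 180°.
Leg 3: +89.0° → -27.8°, shortest Δλ = -116.8° (west) — does not cross 180°.
Leg 4: -27.8° → +171.1°, shortest Δλ = -161.1° (west) — crosses 180°.
Leg 5: +171.1° → -154.7°, shortest Δλ = 34.2° (east) — crosses 180°.
Total crossings: 2.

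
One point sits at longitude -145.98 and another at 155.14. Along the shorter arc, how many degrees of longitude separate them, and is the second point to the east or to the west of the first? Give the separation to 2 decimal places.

58.88° west

Raw difference: 155.14 − -145.98 = 301.12°.
Normalise into (−180°, 180°]: 301.12° − 360° = -58.88°.
Negative ⇒ the second point lies to the west; separation 58.88°.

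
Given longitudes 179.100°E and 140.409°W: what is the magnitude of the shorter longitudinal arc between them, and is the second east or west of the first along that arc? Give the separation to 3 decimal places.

40.491° east

Raw difference: -140.409 − 179.100 = -319.509°.
Normalise into (−180°, 180°]: -319.509° + 360° = 40.491°.
Positive ⇒ the second point lies to the east; separation 40.491°.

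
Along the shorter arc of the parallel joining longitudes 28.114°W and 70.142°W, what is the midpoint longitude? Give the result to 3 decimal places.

49.128°W

Signed shortest Δλ from -28.114° to -70.142° is -42.028°.
Midpoint longitude = -28.114° + (-42.028°)/2 = -28.114° − 21.014° = -49.128°.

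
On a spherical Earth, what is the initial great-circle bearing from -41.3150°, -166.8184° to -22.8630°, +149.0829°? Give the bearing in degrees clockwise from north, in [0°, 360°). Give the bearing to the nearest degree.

Δλ = 149.0829 − -166.8184 = 315.9013°; wrapped into (−180°, 180°]: -44.0987°.
θ = atan2( sin Δλ · cos φ₂ , cos φ₁ · sin φ₂ − sin φ₁ · cos φ₂ · cos Δλ )
  = atan2(-0.64122, 0.14505) = -77.254° → normalised to [0°, 360°): 282.746°.

283°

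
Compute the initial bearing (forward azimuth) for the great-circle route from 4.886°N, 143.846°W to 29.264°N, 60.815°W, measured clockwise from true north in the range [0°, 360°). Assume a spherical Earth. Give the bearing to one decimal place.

61.1°

Δλ = -60.815 − -143.846 = 83.031°.
θ = atan2( sin Δλ · cos φ₂ , cos φ₁ · sin φ₂ − sin φ₁ · cos φ₂ · cos Δλ )
  = atan2(0.86593, 0.47804) = 61.099° → normalised to [0°, 360°): 61.099°.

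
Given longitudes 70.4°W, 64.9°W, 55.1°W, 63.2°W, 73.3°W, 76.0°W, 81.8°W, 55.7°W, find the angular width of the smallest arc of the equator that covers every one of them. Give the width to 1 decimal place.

26.7°

Sort the longitudes: -81.8°, -76.0°, -73.3°, -70.4°, -64.9°, -63.2°, -55.7°, -55.1°.
Eastward gaps between consecutive values (wrapping around): 5.8°, 2.7°, 2.9°, 5.5°, 1.7°, 7.5°, 0.6°, 333.3°.
Largest gap = 333.3° ⇒ minimal covering band is its complement: 360° − 333.3° = 26.7°.
Band runs from -81.8° eastward to -55.1°.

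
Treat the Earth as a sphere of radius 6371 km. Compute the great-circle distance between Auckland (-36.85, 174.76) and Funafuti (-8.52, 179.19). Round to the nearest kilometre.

3182 km

Δλ = 179.19 − 174.76 = 4.43°.
Δφ = -8.52 − -36.85 = 28.33°.
a = sin²(Δφ/2) + cos φ₁ · cos φ₂ · sin²(Δλ/2) = 0.061068.
c = 2·atan2(√a, √(1−a)) = 0.49941 rad → d = 6371·c ≈ 3181.75 km.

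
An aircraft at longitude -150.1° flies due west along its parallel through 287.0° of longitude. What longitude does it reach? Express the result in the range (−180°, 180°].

Start at -150.1°; shift −287.0° → -437.1°.
-437.1° lies outside (−180°, 180°]; add 360° → -77.1°.

-77.1°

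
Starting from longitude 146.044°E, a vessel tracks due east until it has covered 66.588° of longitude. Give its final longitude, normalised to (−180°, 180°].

Start at +146.044°; shift +66.588° → +212.632°.
+212.632° lies outside (−180°, 180°]; subtract 360° → -147.368°.

147.368°W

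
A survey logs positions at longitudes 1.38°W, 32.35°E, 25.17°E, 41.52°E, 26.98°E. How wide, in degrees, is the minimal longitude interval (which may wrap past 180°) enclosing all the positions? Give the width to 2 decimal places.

Sort the longitudes: -1.38°, +25.17°, +26.98°, +32.35°, +41.52°.
Eastward gaps between consecutive values (wrapping around): 26.55°, 1.81°, 5.37°, 9.17°, 317.10°.
Largest gap = 317.10° ⇒ minimal covering band is its complement: 360° − 317.10° = 42.90°.
Band runs from -1.38° eastward to +41.52°.

42.90°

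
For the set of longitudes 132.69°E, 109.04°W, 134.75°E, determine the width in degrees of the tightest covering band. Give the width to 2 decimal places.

118.27°

Sort the longitudes: -109.04°, +132.69°, +134.75°.
Eastward gaps between consecutive values (wrapping around): 241.73°, 2.06°, 116.21°.
Largest gap = 241.73° ⇒ minimal covering band is its complement: 360° − 241.73° = 118.27°.
Band runs from +132.69° eastward to -109.04°, crossing the antimeridian.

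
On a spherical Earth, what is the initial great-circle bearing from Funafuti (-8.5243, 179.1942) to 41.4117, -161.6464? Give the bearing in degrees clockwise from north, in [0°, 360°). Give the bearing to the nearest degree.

18°

Δλ = -161.6464 − 179.1942 = -340.8406°; wrapped into (−180°, 180°]: 19.1594°.
θ = atan2( sin Δλ · cos φ₂ , cos φ₁ · sin φ₂ − sin φ₁ · cos φ₂ · cos Δλ )
  = atan2(0.24614, 0.75917) = 17.964° → normalised to [0°, 360°): 17.964°.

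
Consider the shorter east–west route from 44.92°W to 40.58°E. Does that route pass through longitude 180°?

No

Signed shortest Δλ = ((40.58 − -44.92 + 180) mod 360) − 180 = 85.5°.
Going east by 85.5° from -44.92° reaches +40.58° without touching 180°.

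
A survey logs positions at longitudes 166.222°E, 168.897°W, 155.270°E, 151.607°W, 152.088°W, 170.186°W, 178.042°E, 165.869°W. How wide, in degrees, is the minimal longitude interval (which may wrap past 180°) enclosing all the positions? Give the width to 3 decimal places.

53.123°

Sort the longitudes: -170.186°, -168.897°, -165.869°, -152.088°, -151.607°, +155.270°, +166.222°, +178.042°.
Eastward gaps between consecutive values (wrapping around): 1.289°, 3.028°, 13.781°, 0.481°, 306.877°, 10.952°, 11.820°, 11.772°.
Largest gap = 306.877° ⇒ minimal covering band is its complement: 360° − 306.877° = 53.123°.
Band runs from +155.270° eastward to -151.607°, crossing the antimeridian.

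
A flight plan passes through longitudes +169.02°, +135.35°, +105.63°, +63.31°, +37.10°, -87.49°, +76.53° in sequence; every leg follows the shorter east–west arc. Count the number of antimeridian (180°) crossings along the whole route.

0

Leg 1: +169.02° → +135.35°, shortest Δλ = -33.67° (west) — does not cross 180°.
Leg 2: +135.35° → +105.63°, shortest Δλ = -29.72° (west) — does not cross 180°.
Leg 3: +105.63° → +63.31°, shortest Δλ = -42.32° (west) — does not cross 180°.
Leg 4: +63.31° → +37.10°, shortest Δλ = -26.21° (west) — does not cross 180°.
Leg 5: +37.10° → -87.49°, shortest Δλ = -124.59° (west) — does not cross 180°.
Leg 6: -87.49° → +76.53°, shortest Δλ = 164.02° (east) — does not cross 180°.
Total crossings: 0.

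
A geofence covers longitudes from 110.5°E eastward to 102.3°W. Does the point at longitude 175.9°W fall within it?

Band width going east from +110.5° to -102.3°: ((-102.3 − 110.5) mod 360) = 147.2°.
Offset of -175.9° east of the west edge: ((-175.9 − 110.5) mod 360) = 73.6°.
73.6° ≤ 147.2° ⇒ inside.

Yes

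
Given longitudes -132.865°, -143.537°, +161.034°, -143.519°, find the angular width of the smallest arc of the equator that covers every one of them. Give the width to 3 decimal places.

66.101°

Sort the longitudes: -143.537°, -143.519°, -132.865°, +161.034°.
Eastward gaps between consecutive values (wrapping around): 0.018°, 10.654°, 293.899°, 55.429°.
Largest gap = 293.899° ⇒ minimal covering band is its complement: 360° − 293.899° = 66.101°.
Band runs from +161.034° eastward to -132.865°, crossing the antimeridian.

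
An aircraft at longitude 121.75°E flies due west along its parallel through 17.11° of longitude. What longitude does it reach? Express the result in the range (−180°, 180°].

Start at +121.75°; shift −17.11° → +104.64°.
+104.64° already lies in (−180°, 180°].

104.64°E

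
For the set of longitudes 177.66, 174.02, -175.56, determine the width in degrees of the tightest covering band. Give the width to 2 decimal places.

Sort the longitudes: -175.56°, +174.02°, +177.66°.
Eastward gaps between consecutive values (wrapping around): 349.58°, 3.64°, 6.78°.
Largest gap = 349.58° ⇒ minimal covering band is its complement: 360° − 349.58° = 10.42°.
Band runs from +174.02° eastward to -175.56°, crossing the antimeridian.

10.42°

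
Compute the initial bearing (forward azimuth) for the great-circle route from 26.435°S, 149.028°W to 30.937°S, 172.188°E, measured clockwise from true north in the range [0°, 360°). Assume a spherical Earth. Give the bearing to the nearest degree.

Δλ = 172.188 − -149.028 = 321.216°; wrapped into (−180°, 180°]: -38.784°.
θ = atan2( sin Δλ · cos φ₂ , cos φ₁ · sin φ₂ − sin φ₁ · cos φ₂ · cos Δλ )
  = atan2(-0.53727, -0.16269) = -106.846° → normalised to [0°, 360°): 253.154°.

253°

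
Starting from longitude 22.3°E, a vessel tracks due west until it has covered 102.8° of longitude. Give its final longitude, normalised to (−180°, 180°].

Start at +22.3°; shift −102.8° → -80.5°.
-80.5° already lies in (−180°, 180°].

80.5°W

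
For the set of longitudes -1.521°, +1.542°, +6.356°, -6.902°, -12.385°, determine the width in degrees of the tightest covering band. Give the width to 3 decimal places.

18.741°

Sort the longitudes: -12.385°, -6.902°, -1.521°, +1.542°, +6.356°.
Eastward gaps between consecutive values (wrapping around): 5.483°, 5.381°, 3.063°, 4.814°, 341.259°.
Largest gap = 341.259° ⇒ minimal covering band is its complement: 360° − 341.259° = 18.741°.
Band runs from -12.385° eastward to +6.356°.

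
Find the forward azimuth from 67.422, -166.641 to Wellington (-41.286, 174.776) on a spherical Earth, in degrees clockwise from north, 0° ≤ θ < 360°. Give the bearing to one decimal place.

Δλ = 174.776 − -166.641 = 341.417°; wrapped into (−180°, 180°]: -18.583°.
θ = atan2( sin Δλ · cos φ₂ , cos φ₁ · sin φ₂ − sin φ₁ · cos φ₂ · cos Δλ )
  = atan2(-0.23946, -0.91099) = -165.272° → normalised to [0°, 360°): 194.728°.

194.7°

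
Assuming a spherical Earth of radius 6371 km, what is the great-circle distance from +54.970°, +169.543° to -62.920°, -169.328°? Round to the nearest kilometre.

13236 km

Δλ = -169.328 − 169.543 = -338.871°; wrapped into (−180°, 180°]: 21.129°.
Δφ = -62.920 − 54.970 = -117.890°.
a = sin²(Δφ/2) + cos φ₁ · cos φ₂ · sin²(Δλ/2) = 0.742671.
c = 2·atan2(√a, √(1−a)) = 2.07755 rad → d = 6371·c ≈ 13236.08 km.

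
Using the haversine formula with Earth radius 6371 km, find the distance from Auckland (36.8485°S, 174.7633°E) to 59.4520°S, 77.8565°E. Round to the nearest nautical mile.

3730 nmi

Δλ = 77.8565 − 174.7633 = -96.9068°.
Δφ = -59.4520 − -36.8485 = -22.6035°.
a = sin²(Δφ/2) + cos φ₁ · cos φ₂ · sin²(Δλ/2) = 0.266223.
c = 2·atan2(√a, √(1−a)) = 1.08427 rad → d = 6371·c ≈ 6907.91 km ≈ 3729.97 nmi.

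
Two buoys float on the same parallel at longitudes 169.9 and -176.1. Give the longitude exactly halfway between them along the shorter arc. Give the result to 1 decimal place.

Signed shortest Δλ from +169.9° to -176.1° is +14.0°.
Midpoint longitude = +169.9° + (+14.0°)/2 = +169.9° + 7.0° = +176.9°.
(The naïve average (+169.9 + -176.1)/2 = -3.1° is on the wrong side of the globe.)

+176.9°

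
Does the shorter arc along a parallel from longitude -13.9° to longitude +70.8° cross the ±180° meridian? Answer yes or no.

No

Signed shortest Δλ = ((70.8 − -13.9 + 180) mod 360) − 180 = 84.7°.
Going east by 84.7° from -13.9° reaches +70.8° without touching 180°.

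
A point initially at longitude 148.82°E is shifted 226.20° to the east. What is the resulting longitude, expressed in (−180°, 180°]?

15.02°E

Start at +148.82°; shift +226.20° → +375.02°.
+375.02° lies outside (−180°, 180°]; subtract 360° → +15.02°.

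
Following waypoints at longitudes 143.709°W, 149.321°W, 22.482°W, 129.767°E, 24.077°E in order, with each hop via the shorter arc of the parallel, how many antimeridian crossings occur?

0

Leg 1: -143.709° → -149.321°, shortest Δλ = -5.612° (west) — does not cross 180°.
Leg 2: -149.321° → -22.482°, shortest Δλ = 126.839° (east) — does not cross 180°.
Leg 3: -22.482° → +129.767°, shortest Δλ = 152.249° (east) — does not cross 180°.
Leg 4: +129.767° → +24.077°, shortest Δλ = -105.69° (west) — does not cross 180°.
Total crossings: 0.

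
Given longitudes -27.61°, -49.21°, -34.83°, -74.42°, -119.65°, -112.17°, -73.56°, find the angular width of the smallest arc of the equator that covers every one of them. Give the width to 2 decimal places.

92.04°

Sort the longitudes: -119.65°, -112.17°, -74.42°, -73.56°, -49.21°, -34.83°, -27.61°.
Eastward gaps between consecutive values (wrapping around): 7.48°, 37.75°, 0.86°, 24.35°, 14.38°, 7.22°, 267.96°.
Largest gap = 267.96° ⇒ minimal covering band is its complement: 360° − 267.96° = 92.04°.
Band runs from -119.65° eastward to -27.61°.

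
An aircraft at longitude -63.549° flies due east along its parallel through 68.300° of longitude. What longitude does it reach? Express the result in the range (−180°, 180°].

Start at -63.549°; shift +68.300° → +4.751°.
+4.751° already lies in (−180°, 180°].

+4.751°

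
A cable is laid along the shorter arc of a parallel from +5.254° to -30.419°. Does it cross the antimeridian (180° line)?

No

Signed shortest Δλ = ((-30.419 − 5.254 + 180) mod 360) − 180 = -35.673°.
Going west by 35.673° from +5.254° reaches -30.419° without touching 180°.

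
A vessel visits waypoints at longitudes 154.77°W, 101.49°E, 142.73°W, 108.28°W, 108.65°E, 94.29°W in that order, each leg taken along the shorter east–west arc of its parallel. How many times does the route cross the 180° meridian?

Leg 1: -154.77° → +101.49°, shortest Δλ = -103.74° (west) — crosses 180°.
Leg 2: +101.49° → -142.73°, shortest Δλ = 115.78° (east) — crosses 180°.
Leg 3: -142.73° → -108.28°, shortest Δλ = 34.45° (east) — does not cross 180°.
Leg 4: -108.28° → +108.65°, shortest Δλ = -143.07° (west) — crosses 180°.
Leg 5: +108.65° → -94.29°, shortest Δλ = 157.06° (east) — crosses 180°.
Total crossings: 4.

4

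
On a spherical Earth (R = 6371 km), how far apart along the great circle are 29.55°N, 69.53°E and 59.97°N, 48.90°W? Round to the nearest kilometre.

Δλ = -48.90 − 69.53 = -118.43°.
Δφ = 59.97 − 29.55 = 30.42°.
a = sin²(Δφ/2) + cos φ₁ · cos φ₂ · sin²(Δλ/2) = 0.390144.
c = 2·atan2(√a, √(1−a)) = 1.34928 rad → d = 6371·c ≈ 8596.24 km.

8596 km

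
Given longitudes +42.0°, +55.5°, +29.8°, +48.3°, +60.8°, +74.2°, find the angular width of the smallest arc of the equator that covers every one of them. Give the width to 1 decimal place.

Sort the longitudes: +29.8°, +42.0°, +48.3°, +55.5°, +60.8°, +74.2°.
Eastward gaps between consecutive values (wrapping around): 12.2°, 6.3°, 7.2°, 5.3°, 13.4°, 315.6°.
Largest gap = 315.6° ⇒ minimal covering band is its complement: 360° − 315.6° = 44.4°.
Band runs from +29.8° eastward to +74.2°.

44.4°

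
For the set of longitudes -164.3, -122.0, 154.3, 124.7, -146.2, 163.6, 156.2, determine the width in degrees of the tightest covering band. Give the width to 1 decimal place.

Sort the longitudes: -164.3°, -146.2°, -122.0°, +124.7°, +154.3°, +156.2°, +163.6°.
Eastward gaps between consecutive values (wrapping around): 18.1°, 24.2°, 246.7°, 29.6°, 1.9°, 7.4°, 32.1°.
Largest gap = 246.7° ⇒ minimal covering band is its complement: 360° − 246.7° = 113.3°.
Band runs from +124.7° eastward to -122.0°, crossing the antimeridian.

113.3°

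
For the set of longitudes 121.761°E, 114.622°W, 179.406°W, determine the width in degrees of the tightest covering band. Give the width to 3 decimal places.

Sort the longitudes: -179.406°, -114.622°, +121.761°.
Eastward gaps between consecutive values (wrapping around): 64.784°, 236.383°, 58.833°.
Largest gap = 236.383° ⇒ minimal covering band is its complement: 360° − 236.383° = 123.617°.
Band runs from +121.761° eastward to -114.622°, crossing the antimeridian.

123.617°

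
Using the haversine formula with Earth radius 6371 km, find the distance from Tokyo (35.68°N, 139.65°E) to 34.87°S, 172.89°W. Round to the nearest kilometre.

Δλ = -172.89 − 139.65 = -312.54°; wrapped into (−180°, 180°]: 47.46°.
Δφ = -34.87 − 35.68 = -70.55°.
a = sin²(Δφ/2) + cos φ₁ · cos φ₂ · sin²(Δλ/2) = 0.441437.
c = 2·atan2(√a, √(1−a)) = 1.45340 rad → d = 6371·c ≈ 9259.61 km.

9260 km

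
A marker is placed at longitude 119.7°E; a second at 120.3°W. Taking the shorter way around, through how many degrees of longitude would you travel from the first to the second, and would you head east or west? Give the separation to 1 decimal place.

120.0° east

Raw difference: -120.3 − 119.7 = -240.0°.
Normalise into (−180°, 180°]: -240.0° + 360° = 120.0°.
Positive ⇒ the second point lies to the east; separation 120.0°.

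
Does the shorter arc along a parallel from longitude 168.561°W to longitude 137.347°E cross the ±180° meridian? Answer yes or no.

Naïve |137.347 − -168.561| = 305.908° > 180°, so the shorter arc goes the other way round — across 180°.
Signed shortest Δλ = ((137.347 − -168.561 + 180) mod 360) − 180 = -54.092°.
Going west by 54.092° from -168.561° passes through 180° before reaching +137.347°.

Yes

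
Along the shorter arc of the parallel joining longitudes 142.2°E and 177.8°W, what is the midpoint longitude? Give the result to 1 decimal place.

Signed shortest Δλ from +142.2° to -177.8° is +40.0°.
Midpoint longitude = +142.2° + (+40.0°)/2 = +142.2° + 20.0° = +162.2°.
(The naïve average (+142.2 + -177.8)/2 = -17.8° is on the wrong side of the globe.)

162.2°E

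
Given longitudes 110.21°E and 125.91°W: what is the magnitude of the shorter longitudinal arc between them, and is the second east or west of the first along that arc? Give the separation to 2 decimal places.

Raw difference: -125.91 − 110.21 = -236.12°.
Normalise into (−180°, 180°]: -236.12° + 360° = 123.88°.
Positive ⇒ the second point lies to the east; separation 123.88°.

123.88° east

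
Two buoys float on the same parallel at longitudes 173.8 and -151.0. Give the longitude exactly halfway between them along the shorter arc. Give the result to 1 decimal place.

Signed shortest Δλ from +173.8° to -151.0° is +35.2°.
Midpoint longitude = +173.8° + (+35.2°)/2 = +173.8° + 17.6° = +191.4°.
Normalise into (−180°, 180°]: -168.6°.
(The naïve average (+173.8 + -151.0)/2 = 11.4° is on the wrong side of the globe.)

-168.6°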